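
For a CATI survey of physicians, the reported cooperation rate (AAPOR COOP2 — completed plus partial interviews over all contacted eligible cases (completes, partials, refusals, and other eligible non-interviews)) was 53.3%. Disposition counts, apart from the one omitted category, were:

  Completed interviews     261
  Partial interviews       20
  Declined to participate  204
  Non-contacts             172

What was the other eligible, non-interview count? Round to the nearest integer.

42

Numerator = 261 + 20 = 281
COOP2 = 281 / D = 0.533
D = 281 / 0.533 = 527.2
Remaining denominator categories sum to 485
other eligible, non-interview = 527.2 − 485 ≈ 42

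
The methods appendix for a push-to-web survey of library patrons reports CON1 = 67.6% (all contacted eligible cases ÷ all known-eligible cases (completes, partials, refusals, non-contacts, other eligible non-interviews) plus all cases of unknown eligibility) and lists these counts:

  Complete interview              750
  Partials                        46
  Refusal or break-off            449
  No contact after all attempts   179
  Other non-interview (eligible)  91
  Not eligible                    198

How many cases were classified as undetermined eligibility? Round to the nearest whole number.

461

Num → 750 + 46 + 449 + 91 = 1336
CON1 = 1336 / D = 0.676
D = 1336 / 0.676 = 1976.3
Remaining denominator categories sum to 1515
undetermined eligibility = 1976.3 − 1515 ≈ 461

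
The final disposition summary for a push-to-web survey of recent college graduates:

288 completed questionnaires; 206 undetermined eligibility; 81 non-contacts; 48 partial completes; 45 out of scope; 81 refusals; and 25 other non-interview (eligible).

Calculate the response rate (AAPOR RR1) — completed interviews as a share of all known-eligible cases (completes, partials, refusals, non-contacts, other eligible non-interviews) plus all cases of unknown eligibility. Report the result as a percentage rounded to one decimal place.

39.5%

Numerator: 288
Denominator: 288 + 48 + 81 + 81 + 25 + 206 = 729
RR1 = 288 / 729 = 0.3951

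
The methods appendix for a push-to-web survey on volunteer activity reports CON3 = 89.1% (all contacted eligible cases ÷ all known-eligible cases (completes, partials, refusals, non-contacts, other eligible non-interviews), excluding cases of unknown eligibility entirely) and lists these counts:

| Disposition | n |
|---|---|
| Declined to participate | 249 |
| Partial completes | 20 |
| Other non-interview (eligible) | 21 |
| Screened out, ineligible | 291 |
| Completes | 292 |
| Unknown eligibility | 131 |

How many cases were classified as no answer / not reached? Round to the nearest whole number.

71

Top: 292 + 20 + 249 + 21 = 582
CON3 = 582 / D = 0.891
D = 582 / 0.891 = 653.2
Other denominator terms total 582
no answer / not reached = 653.2 − 582 ≈ 71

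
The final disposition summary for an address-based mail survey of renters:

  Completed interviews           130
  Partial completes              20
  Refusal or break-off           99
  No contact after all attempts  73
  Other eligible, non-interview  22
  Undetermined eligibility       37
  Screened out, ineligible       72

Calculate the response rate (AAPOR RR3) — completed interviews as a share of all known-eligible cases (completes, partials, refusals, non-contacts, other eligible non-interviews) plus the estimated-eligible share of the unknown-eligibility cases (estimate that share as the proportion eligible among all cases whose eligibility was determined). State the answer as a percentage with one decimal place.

34.7%

Top → 130
Known eligible → 130 + 20 + 99 + 73 + 22 = 344
e = 344 / (344 + 72) = 344 / 416 = 0.8269
Eligible share of unknowns → 0.8269 × 37 = 30.60
Denom → 344 + 30.60 = 374.60
RR3 = 130 / 374.60 = 0.3470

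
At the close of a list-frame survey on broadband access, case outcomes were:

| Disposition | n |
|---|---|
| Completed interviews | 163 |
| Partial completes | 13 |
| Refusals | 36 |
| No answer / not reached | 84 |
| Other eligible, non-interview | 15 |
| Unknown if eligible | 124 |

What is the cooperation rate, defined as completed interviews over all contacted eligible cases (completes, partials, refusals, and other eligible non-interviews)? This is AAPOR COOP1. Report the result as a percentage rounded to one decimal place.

71.8%

Num: 163
Denom: 163 + 13 + 36 + 15 = 227
COOP1 = 163 / 227 = 0.7181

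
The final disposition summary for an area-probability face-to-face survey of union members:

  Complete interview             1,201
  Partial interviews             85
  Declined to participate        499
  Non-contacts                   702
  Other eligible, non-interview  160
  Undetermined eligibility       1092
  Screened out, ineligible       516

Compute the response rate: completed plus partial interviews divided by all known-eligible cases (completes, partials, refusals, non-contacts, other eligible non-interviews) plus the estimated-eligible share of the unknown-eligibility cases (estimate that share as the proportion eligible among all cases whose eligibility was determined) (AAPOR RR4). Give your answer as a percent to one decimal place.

36.1%

Top = 1201 + 85 = 1286
Eligible (known) = 1201 + 85 + 499 + 702 + 160 = 2647
e = 2647 / (2647 + 516) = 2647 / 3163 = 0.8369
e × U = 0.8369 × 1092 = 913.89
Denom = 2647 + 913.89 = 3560.89
RR4 = 1286 / 3560.89 = 0.3611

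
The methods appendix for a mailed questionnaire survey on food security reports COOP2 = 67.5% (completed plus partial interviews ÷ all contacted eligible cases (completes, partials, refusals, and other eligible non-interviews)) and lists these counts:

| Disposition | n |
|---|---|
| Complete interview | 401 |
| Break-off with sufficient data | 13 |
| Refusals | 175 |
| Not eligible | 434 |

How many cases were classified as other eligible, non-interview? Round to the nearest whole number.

24

Num: 401 + 13 = 414
COOP2 = 414 / D = 0.675
D = 414 / 0.675 = 613.3
Rest of base = 589
other eligible, non-interview = 613.3 − 589 ≈ 24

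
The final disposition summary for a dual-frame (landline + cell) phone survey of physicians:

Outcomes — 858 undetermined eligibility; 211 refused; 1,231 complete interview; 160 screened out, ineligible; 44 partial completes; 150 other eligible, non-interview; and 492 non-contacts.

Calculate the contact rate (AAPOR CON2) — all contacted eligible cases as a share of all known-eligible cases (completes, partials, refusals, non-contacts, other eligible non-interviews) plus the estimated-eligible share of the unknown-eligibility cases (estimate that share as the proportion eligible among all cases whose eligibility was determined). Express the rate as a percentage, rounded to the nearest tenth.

Top → 1231 + 44 + 211 + 150 = 1636
Eligible (known) → 1231 + 44 + 211 + 492 + 150 = 2128
e = 2128 / (2128 + 160) = 2128 / 2288 = 0.9301
Eligible share of unknowns → 0.9301 × 858 = 798.03
Denom → 2128 + 798.03 = 2926.03
CON2 = 1636 / 2926.03 = 0.5591

55.9%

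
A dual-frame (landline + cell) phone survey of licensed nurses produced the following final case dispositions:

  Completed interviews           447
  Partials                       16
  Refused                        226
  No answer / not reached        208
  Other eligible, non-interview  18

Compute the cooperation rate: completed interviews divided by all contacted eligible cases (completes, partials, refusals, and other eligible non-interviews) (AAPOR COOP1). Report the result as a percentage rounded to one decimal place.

Numerator = 447
Base = 447 + 16 + 226 + 18 = 707
COOP1 = 447 / 707 = 0.6322

63.2%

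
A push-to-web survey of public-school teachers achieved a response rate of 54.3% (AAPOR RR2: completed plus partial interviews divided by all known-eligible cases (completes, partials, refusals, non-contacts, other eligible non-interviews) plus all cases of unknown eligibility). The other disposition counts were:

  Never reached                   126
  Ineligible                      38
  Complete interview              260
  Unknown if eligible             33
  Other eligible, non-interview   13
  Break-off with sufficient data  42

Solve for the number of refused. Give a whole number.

Top → 260 + 42 = 302
RR2 = 302 / D = 0.543
D = 302 / 0.543 = 556.2
Remaining denominator categories sum to 474
refused = 556.2 − 474 ≈ 82

82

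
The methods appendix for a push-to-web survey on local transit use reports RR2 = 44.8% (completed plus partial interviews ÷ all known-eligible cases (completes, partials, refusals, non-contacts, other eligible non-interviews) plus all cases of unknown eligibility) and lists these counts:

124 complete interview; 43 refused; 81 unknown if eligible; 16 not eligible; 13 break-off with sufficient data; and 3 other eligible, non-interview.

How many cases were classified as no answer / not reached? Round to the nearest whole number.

42

Top → 124 + 13 = 137
RR2 = 137 / D = 0.448
D = 137 / 0.448 = 305.8
Remaining denominator categories sum to 264
no answer / not reached = 305.8 − 264 ≈ 42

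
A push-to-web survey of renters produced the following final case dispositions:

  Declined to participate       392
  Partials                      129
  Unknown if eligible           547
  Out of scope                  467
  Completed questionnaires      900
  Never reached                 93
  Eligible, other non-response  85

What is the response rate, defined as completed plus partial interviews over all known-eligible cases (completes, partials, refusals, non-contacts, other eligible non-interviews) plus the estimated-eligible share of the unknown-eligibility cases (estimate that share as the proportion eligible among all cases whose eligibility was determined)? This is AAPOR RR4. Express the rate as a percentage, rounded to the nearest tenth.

Numerator → 900 + 129 = 1029
Determined eligible → 900 + 129 + 392 + 93 + 85 = 1599
e = 1599 / (1599 + 467) = 1599 / 2066 = 0.7740
Eligible share of unknowns → 0.7740 × 547 = 423.38
Denom → 1599 + 423.38 = 2022.38
RR4 = 1029 / 2022.38 = 0.5088

50.9%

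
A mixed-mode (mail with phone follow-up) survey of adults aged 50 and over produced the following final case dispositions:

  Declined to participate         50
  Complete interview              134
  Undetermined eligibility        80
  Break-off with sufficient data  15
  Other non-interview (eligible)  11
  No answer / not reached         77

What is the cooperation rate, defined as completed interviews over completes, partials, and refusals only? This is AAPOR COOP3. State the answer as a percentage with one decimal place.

67.3%

Num → 134
Denom → 134 + 15 + 50 = 199
COOP3 = 134 / 199 = 0.6734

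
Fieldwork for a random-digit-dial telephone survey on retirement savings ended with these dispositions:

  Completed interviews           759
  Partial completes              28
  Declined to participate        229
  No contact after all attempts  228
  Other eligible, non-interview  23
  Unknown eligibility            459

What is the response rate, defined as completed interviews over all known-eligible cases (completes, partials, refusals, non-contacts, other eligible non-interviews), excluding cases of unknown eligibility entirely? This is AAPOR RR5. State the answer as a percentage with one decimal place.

Numerator = 759
Denominator = 759 + 28 + 229 + 228 + 23 = 1267
RR5 = 759 / 1267 = 0.5991

59.9%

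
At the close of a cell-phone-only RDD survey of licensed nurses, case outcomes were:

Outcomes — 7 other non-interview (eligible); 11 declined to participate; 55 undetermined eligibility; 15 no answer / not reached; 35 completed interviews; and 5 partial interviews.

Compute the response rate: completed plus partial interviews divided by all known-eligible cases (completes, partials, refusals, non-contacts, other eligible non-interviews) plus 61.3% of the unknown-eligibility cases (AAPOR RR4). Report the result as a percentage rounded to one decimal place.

Top = 35 + 5 = 40
Eligible (known) = 35 + 5 + 11 + 15 + 7 = 73
Eligible share of unknowns = 0.6130 × 55 = 33.71
Base = 73 + 33.71 = 106.71
RR4 = 40 / 106.71 = 0.3748

37.5%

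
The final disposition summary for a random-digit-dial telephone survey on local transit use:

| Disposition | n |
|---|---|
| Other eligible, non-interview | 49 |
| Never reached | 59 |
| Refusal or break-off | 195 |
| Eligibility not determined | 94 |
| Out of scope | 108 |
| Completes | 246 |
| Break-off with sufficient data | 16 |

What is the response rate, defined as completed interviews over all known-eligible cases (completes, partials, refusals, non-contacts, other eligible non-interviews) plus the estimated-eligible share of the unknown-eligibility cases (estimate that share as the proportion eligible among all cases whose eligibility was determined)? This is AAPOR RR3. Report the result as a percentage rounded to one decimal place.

Num → 246
Determined eligible → 246 + 16 + 195 + 59 + 49 = 565
e = 565 / (565 + 108) = 565 / 673 = 0.8395
Estimated eligible among unknowns → 0.8395 × 94 = 78.91
Denominator → 565 + 78.91 = 643.91
RR3 = 246 / 643.91 = 0.3820

38.2%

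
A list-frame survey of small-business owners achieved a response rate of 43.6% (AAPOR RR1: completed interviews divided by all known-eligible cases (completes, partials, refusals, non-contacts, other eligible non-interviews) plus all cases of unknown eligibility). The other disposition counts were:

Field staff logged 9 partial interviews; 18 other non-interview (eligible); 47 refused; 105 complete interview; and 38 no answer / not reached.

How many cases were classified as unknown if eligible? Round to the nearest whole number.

24

RR1 = 105 / D = 0.436
D = 105 / 0.436 = 240.8
Remaining denominator categories sum to 217
unknown if eligible = 240.8 − 217 ≈ 24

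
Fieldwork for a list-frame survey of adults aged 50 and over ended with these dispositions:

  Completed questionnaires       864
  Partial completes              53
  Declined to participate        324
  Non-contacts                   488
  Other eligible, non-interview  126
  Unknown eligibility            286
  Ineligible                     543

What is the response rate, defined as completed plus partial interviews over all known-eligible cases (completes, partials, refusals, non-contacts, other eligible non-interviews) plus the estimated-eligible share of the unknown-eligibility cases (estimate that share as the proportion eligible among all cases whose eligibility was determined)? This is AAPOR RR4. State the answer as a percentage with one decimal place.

Num = 864 + 53 = 917
Known eligible = 864 + 53 + 324 + 488 + 126 = 1855
e = 1855 / (1855 + 543) = 1855 / 2398 = 0.7736
Estimated eligible among unknowns = 0.7736 × 286 = 221.25
Denominator = 1855 + 221.25 = 2076.25
RR4 = 917 / 2076.25 = 0.4417

44.2%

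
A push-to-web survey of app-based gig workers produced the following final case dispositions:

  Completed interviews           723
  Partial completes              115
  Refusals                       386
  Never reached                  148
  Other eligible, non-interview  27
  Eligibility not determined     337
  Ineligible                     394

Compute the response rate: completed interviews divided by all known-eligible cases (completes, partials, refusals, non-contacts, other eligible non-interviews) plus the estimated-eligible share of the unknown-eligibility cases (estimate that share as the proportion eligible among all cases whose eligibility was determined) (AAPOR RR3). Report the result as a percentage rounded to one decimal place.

43.5%

Numerator → 723
Determined eligible → 723 + 115 + 386 + 148 + 27 = 1399
e = 1399 / (1399 + 394) = 1399 / 1793 = 0.7803
Eligible share of unknowns → 0.7803 × 337 = 262.96
Base → 1399 + 262.96 = 1661.96
RR3 = 723 / 1661.96 = 0.4350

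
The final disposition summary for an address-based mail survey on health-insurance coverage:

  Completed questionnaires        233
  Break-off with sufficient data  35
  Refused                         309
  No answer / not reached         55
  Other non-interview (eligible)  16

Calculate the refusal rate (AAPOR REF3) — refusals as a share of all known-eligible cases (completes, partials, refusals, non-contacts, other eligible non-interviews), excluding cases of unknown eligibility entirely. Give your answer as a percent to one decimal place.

Num: 309
Denominator: 233 + 35 + 309 + 55 + 16 = 648
REF3 = 309 / 648 = 0.4769

47.7%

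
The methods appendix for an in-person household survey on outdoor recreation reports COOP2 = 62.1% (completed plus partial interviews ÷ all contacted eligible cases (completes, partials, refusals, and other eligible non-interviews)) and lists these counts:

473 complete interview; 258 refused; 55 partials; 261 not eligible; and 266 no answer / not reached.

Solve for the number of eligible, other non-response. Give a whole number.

Top → 473 + 55 = 528
COOP2 = 528 / D = 0.621
D = 528 / 0.621 = 850.2
Other denominator terms total 786
eligible, other non-response = 850.2 − 786 ≈ 64

64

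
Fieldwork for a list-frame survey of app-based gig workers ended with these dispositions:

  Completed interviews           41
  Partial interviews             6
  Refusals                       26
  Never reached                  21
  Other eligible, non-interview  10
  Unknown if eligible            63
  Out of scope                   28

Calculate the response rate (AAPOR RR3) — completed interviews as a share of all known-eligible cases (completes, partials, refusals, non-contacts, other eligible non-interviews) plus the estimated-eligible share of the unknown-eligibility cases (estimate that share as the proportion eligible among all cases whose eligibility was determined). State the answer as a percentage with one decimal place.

26.7%

Top → 41
Known eligible → 41 + 6 + 26 + 21 + 10 = 104
e = 104 / (104 + 28) = 104 / 132 = 0.7879
Estimated eligible among unknowns → 0.7879 × 63 = 49.64
Denominator → 104 + 49.64 = 153.64
RR3 = 41 / 153.64 = 0.2669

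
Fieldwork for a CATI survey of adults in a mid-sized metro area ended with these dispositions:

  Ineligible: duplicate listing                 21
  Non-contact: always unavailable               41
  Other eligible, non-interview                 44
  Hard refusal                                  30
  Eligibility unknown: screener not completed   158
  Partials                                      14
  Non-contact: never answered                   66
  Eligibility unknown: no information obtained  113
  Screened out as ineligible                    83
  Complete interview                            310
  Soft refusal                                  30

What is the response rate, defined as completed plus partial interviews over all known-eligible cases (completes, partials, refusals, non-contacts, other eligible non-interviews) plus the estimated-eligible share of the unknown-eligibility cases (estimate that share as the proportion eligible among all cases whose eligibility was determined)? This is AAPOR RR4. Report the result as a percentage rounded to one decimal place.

Refusals = 30 + 30 = 60
Never reached = 66 + 41 = 107
Unknown if eligible = 158 + 113 = 271
Not eligible = 83 + 21 = 104
Top = 310 + 14 = 324
Eligible (known) = 310 + 14 + 60 + 107 + 44 = 535
e = 535 / (535 + 104) = 535 / 639 = 0.8372
e × U = 0.8372 × 271 = 226.88
Base = 535 + 226.88 = 761.88
RR4 = 324 / 761.88 = 0.4253

42.5%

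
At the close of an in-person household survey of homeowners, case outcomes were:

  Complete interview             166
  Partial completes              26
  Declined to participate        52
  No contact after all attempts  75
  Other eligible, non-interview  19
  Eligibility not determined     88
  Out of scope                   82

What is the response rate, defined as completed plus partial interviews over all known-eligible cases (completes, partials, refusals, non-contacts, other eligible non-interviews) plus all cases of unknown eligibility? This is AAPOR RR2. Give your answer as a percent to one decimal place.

45.1%

Top → 166 + 26 = 192
Base → 166 + 26 + 52 + 75 + 19 + 88 = 426
RR2 = 192 / 426 = 0.4507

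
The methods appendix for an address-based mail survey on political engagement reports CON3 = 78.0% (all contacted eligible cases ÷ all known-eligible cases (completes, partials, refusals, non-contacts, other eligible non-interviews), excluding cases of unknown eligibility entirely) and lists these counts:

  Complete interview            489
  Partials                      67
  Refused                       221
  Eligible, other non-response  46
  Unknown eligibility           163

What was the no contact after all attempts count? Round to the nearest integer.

232

Num: 489 + 67 + 221 + 46 = 823
CON3 = 823 / D = 0.780
D = 823 / 0.780 = 1055.1
Other denominator terms total 823
no contact after all attempts = 1055.1 − 823 ≈ 232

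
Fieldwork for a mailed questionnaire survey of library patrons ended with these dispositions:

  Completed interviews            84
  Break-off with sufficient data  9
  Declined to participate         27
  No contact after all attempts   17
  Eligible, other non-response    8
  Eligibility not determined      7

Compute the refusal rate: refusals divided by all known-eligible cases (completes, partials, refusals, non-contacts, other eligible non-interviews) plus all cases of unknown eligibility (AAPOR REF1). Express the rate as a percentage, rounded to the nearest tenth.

17.8%

Numerator = 27
Base = 84 + 9 + 27 + 17 + 8 + 7 = 152
REF1 = 27 / 152 = 0.1776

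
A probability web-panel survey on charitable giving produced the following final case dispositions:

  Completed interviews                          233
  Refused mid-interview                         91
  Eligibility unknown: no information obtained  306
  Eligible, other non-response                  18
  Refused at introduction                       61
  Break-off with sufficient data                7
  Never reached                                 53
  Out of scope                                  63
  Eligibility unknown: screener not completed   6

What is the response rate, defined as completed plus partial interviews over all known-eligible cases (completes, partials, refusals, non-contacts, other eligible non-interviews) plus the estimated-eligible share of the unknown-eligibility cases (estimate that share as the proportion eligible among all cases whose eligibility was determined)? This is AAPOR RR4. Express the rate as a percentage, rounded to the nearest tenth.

32.5%

Refusal or break-off = 61 + 91 = 152
Eligibility not determined = 6 + 306 = 312
Top → 233 + 7 = 240
Determined eligible → 233 + 7 + 152 + 53 + 18 = 463
e = 463 / (463 + 63) = 463 / 526 = 0.8802
e × U → 0.8802 × 312 = 274.62
Base → 463 + 274.62 = 737.62
RR4 = 240 / 737.62 = 0.3254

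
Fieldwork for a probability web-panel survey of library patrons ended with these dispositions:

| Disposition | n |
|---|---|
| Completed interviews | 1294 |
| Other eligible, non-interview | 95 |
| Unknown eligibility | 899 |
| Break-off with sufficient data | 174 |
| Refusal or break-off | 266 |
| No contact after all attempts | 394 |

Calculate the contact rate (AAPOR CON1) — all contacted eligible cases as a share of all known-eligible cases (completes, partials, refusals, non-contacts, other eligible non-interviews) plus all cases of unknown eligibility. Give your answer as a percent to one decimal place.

Numerator: 1294 + 174 + 266 + 95 = 1829
Denom: 1294 + 174 + 266 + 394 + 95 + 899 = 3122
CON1 = 1829 / 3122 = 0.5858

58.6%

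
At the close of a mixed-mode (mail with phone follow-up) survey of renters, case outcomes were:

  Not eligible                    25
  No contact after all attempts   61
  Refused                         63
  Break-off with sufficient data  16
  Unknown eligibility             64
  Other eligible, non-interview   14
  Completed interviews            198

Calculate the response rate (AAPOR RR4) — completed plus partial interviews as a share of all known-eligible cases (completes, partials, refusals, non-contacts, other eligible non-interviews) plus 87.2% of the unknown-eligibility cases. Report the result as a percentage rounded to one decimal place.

Top: 198 + 16 = 214
Determined eligible: 198 + 16 + 63 + 61 + 14 = 352
Estimated eligible among unknowns: 0.8720 × 64 = 55.81
Base: 352 + 55.81 = 407.81
RR4 = 214 / 407.81 = 0.5248

52.5%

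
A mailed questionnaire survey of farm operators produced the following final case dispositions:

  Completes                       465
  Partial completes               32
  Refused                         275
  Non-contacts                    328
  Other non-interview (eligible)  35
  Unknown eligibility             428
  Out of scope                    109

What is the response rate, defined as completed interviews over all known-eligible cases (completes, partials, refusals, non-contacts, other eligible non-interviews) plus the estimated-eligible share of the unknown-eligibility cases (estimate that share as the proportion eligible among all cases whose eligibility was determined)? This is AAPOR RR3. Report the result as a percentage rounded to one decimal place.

30.5%

Num → 465
Known eligible → 465 + 32 + 275 + 328 + 35 = 1135
e = 1135 / (1135 + 109) = 1135 / 1244 = 0.9124
Estimated eligible among unknowns → 0.9124 × 428 = 390.51
Base → 1135 + 390.51 = 1525.51
RR3 = 465 / 1525.51 = 0.3048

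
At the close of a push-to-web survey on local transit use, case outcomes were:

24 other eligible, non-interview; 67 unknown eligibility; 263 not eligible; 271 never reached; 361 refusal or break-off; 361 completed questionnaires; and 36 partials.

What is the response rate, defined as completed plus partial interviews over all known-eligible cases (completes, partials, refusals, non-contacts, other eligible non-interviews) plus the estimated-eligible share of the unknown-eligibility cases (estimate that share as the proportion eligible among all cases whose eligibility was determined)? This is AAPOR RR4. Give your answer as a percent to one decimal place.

35.9%

Top → 361 + 36 = 397
Known eligible → 361 + 36 + 361 + 271 + 24 = 1053
e = 1053 / (1053 + 263) = 1053 / 1316 = 0.8002
e × U → 0.8002 × 67 = 53.61
Denominator → 1053 + 53.61 = 1106.61
RR4 = 397 / 1106.61 = 0.3588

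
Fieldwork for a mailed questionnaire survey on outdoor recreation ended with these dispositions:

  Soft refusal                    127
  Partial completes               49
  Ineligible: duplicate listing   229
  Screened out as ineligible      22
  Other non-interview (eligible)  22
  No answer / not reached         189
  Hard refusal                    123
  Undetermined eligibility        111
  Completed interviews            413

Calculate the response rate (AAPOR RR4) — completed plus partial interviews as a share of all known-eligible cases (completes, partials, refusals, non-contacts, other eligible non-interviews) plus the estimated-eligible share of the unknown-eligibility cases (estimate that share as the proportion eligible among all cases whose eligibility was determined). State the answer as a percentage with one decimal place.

Declined to participate = 123 + 127 = 250
Screened out, ineligible = 22 + 229 = 251
Num = 413 + 49 = 462
Eligible (known) = 413 + 49 + 250 + 189 + 22 = 923
e = 923 / (923 + 251) = 923 / 1174 = 0.7862
Eligible share of unknowns = 0.7862 × 111 = 87.27
Denom = 923 + 87.27 = 1010.27
RR4 = 462 / 1010.27 = 0.4573

45.7%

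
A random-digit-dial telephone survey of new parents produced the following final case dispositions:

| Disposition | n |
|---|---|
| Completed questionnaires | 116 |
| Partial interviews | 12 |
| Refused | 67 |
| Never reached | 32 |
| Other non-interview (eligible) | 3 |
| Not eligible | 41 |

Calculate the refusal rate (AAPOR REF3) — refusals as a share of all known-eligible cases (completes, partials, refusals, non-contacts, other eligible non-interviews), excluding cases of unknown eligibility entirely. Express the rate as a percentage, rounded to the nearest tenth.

Numerator = 67
Base = 116 + 12 + 67 + 32 + 3 = 230
REF3 = 67 / 230 = 0.2913

29.1%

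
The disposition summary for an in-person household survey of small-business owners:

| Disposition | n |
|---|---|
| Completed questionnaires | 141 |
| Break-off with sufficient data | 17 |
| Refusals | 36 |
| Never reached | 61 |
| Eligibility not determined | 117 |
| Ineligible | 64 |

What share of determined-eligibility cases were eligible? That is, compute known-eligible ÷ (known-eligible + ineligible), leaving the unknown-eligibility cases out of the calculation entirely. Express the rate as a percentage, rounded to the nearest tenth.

Determined eligible: 141 + 17 + 36 + 61 = 255
e = 255 / (255 + 64) = 255 / 319 = 0.7994

79.9%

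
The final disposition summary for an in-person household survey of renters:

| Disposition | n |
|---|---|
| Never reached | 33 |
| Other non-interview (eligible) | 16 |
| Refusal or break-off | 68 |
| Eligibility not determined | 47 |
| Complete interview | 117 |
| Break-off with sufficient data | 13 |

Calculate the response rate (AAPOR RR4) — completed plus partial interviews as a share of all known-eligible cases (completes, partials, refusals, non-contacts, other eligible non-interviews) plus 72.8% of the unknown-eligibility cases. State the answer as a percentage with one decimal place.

46.2%

Top → 117 + 13 = 130
Known eligible → 117 + 13 + 68 + 33 + 16 = 247
Estimated eligible among unknowns → 0.7280 × 47 = 34.22
Denom → 247 + 34.22 = 281.22
RR4 = 130 / 281.22 = 0.4623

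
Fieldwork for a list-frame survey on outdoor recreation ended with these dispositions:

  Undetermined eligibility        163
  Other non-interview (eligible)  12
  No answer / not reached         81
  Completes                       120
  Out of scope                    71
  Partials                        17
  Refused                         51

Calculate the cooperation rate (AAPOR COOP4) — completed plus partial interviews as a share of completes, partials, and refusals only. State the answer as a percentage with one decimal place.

72.9%

Num → 120 + 17 = 137
Base → 120 + 17 + 51 = 188
COOP4 = 137 / 188 = 0.7287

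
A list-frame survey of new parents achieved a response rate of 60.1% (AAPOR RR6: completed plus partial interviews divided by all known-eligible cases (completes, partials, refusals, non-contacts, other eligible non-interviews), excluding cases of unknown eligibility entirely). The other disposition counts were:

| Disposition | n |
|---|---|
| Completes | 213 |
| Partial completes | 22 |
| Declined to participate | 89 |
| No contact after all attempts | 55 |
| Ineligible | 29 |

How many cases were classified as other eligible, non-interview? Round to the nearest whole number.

Num = 213 + 22 = 235
RR6 = 235 / D = 0.601
D = 235 / 0.601 = 391.0
Rest of base = 379
other eligible, non-interview = 391.0 − 379 ≈ 12

12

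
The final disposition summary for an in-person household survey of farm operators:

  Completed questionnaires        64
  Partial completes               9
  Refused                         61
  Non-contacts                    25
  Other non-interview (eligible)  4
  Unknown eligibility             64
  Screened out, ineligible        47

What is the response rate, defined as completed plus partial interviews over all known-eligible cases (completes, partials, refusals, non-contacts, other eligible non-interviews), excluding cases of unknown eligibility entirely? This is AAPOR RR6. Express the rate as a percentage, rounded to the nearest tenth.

Top = 64 + 9 = 73
Denominator = 64 + 9 + 61 + 25 + 4 = 163
RR6 = 73 / 163 = 0.4479

44.8%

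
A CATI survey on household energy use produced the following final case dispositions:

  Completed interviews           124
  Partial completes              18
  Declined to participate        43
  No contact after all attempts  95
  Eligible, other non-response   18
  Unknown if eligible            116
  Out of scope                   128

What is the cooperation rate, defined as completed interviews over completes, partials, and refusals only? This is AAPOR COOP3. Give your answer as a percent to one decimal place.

Numerator → 124
Denom → 124 + 18 + 43 = 185
COOP3 = 124 / 185 = 0.6703

67.0%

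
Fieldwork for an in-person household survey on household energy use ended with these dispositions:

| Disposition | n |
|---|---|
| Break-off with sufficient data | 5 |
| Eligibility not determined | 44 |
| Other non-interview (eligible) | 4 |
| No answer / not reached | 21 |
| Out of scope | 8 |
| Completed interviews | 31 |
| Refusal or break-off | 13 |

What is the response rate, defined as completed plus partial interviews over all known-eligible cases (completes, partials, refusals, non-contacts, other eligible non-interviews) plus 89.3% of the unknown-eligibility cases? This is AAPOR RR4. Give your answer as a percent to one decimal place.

Numerator = 31 + 5 = 36
Eligible (known) = 31 + 5 + 13 + 21 + 4 = 74
e × U = 0.8930 × 44 = 39.29
Denominator = 74 + 39.29 = 113.29
RR4 = 36 / 113.29 = 0.3178

31.8%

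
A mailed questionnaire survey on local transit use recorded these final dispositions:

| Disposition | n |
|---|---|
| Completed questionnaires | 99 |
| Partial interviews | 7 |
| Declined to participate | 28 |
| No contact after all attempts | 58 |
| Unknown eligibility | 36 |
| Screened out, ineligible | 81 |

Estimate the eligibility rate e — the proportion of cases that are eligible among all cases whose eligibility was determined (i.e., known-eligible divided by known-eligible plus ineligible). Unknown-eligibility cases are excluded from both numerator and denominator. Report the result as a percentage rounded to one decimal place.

Eligible (known) = 99 + 7 + 28 + 58 = 192
e = 192 / (192 + 81) = 192 / 273 = 0.7033

70.3%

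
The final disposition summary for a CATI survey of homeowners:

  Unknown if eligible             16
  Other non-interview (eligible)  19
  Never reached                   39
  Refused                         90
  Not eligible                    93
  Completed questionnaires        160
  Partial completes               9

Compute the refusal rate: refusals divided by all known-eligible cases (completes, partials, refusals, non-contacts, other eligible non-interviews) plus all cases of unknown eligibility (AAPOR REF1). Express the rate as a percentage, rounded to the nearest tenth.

Numerator → 90
Denom → 160 + 9 + 90 + 39 + 19 + 16 = 333
REF1 = 90 / 333 = 0.2703

27.0%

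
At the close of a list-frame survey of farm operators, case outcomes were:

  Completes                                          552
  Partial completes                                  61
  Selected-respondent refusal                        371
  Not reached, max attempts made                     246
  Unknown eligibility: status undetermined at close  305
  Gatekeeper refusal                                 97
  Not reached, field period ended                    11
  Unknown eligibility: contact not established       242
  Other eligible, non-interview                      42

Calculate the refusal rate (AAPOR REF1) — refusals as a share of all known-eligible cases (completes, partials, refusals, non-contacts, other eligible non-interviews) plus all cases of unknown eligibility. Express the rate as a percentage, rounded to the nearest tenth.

Refused = 97 + 371 = 468
Never reached = 11 + 246 = 257
Eligibility not determined = 242 + 305 = 547
Numerator = 468
Denom = 552 + 61 + 468 + 257 + 42 + 547 = 1927
REF1 = 468 / 1927 = 0.2429

24.3%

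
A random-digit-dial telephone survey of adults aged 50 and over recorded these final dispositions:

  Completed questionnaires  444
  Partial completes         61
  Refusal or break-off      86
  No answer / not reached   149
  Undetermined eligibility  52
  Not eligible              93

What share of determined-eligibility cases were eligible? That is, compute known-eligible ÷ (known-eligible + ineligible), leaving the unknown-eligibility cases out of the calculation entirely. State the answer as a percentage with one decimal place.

Known eligible = 444 + 61 + 86 + 149 = 740
e = 740 / (740 + 93) = 740 / 833 = 0.8884

88.8%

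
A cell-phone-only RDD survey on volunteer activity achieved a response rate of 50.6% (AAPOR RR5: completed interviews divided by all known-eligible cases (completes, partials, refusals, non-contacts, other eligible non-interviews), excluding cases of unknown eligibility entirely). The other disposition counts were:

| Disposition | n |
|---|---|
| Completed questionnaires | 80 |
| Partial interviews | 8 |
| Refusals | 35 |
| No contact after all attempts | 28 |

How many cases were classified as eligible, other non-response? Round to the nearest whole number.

7

RR5 = 80 / D = 0.506
D = 80 / 0.506 = 158.1
Other denominator terms total 151
eligible, other non-response = 158.1 − 151 ≈ 7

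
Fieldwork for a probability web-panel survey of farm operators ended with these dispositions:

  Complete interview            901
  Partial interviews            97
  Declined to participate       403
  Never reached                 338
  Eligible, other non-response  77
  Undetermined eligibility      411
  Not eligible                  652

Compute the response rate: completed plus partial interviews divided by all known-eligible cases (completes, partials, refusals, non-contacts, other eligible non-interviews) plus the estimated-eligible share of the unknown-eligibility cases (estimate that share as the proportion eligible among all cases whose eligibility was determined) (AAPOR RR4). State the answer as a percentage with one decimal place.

Top: 901 + 97 = 998
Known eligible: 901 + 97 + 403 + 338 + 77 = 1816
e = 1816 / (1816 + 652) = 1816 / 2468 = 0.7358
e × U: 0.7358 × 411 = 302.41
Base: 1816 + 302.41 = 2118.41
RR4 = 998 / 2118.41 = 0.4711

47.1%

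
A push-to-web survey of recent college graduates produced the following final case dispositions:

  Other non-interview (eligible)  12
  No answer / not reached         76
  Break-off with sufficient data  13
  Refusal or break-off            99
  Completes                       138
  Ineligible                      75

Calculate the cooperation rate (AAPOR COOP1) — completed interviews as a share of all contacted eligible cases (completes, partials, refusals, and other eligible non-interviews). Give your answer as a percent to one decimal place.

Top = 138
Denominator = 138 + 13 + 99 + 12 = 262
COOP1 = 138 / 262 = 0.5267

52.7%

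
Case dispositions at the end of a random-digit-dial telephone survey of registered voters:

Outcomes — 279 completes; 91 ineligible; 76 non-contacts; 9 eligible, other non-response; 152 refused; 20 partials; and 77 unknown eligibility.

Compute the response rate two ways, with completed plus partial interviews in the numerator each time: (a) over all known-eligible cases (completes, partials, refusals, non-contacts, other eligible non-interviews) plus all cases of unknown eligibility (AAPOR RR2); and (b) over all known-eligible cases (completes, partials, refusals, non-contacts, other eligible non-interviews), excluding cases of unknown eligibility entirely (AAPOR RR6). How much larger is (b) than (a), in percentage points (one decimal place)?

Top = 279 + 20 = 299
Base = 279 + 20 + 152 + 76 + 9 + 77 = 613
RR2 = 299 / 613 = 0.4878
Base = 279 + 20 + 152 + 76 + 9 = 536
RR6 = 299 / 536 = 0.5578
Difference = 55.78 − 48.78 = 7.00 percentage points

7.0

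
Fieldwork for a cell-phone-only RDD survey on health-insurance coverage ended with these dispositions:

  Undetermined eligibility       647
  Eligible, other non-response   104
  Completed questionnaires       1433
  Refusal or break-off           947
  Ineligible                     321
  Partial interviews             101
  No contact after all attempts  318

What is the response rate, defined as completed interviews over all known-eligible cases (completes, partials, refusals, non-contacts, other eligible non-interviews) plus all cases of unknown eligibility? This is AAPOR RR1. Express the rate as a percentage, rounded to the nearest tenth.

Numerator → 1433
Base → 1433 + 101 + 947 + 318 + 104 + 647 = 3550
RR1 = 1433 / 3550 = 0.4037

40.4%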